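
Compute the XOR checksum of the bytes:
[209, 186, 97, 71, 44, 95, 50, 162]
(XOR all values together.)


XOR chain: 209 ^ 186 ^ 97 ^ 71 ^ 44 ^ 95 ^ 50 ^ 162 = 174

174


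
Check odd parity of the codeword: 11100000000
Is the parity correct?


Number of 1s: 3

Yes, parity is correct (3 ones)


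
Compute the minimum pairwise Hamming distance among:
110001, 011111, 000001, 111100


Comparing all pairs, minimum distance: 2
Can detect 1 errors, correct 0 errors

2


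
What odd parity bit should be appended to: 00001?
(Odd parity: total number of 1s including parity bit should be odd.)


Number of 1s in data: 1
Parity bit: 0

0


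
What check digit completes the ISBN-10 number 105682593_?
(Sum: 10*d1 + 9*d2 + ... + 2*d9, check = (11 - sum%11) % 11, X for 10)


Weighted sum: 203
203 mod 11 = 5

Check digit: 6


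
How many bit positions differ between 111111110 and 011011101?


XOR: 100100011
Count of 1s: 4

4


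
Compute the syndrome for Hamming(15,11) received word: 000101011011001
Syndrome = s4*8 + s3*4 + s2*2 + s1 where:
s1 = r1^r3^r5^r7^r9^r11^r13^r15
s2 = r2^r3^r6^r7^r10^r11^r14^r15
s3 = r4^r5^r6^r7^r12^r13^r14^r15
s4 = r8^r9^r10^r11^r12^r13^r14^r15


s1=1, s2=1, s3=0, s4=1

Syndrome = 11 (error at position 11)


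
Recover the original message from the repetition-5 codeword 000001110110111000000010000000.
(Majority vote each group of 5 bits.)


Groups: 00000, 11101, 10111, 00000, 00100, 00000
Majority votes: 011000

011000


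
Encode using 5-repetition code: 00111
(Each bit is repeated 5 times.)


Each bit -> 5 copies

0000000000111111111111111


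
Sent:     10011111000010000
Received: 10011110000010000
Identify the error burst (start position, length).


XOR: 00000001000000000

Burst at position 7, length 1


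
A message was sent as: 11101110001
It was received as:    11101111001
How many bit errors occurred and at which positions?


XOR: 00000001000

1 error(s) at position(s): 7


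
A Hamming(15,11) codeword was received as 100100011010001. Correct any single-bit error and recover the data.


Syndrome = 0: no error detected

Data: 00001010001 (no errors)


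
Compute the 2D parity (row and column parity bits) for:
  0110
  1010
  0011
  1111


Row parities: 0000
Column parities: 0000

Row P: 0000, Col P: 0000, Corner: 0


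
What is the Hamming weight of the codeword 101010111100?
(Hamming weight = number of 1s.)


Counting 1s in 101010111100

7


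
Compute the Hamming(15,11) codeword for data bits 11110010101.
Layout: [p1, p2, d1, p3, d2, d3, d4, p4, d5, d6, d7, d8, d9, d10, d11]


Parity bits: p1=0, p2=1, p3=1, p4=1

011111110010101


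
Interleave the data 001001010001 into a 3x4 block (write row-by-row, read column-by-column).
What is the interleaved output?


Matrix:
  0010
  0101
  0001
Read columns: 000010100011

000010100011


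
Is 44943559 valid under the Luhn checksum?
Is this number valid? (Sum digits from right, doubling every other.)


Luhn sum = 46
46 mod 10 = 6

Invalid (Luhn sum mod 10 = 6)


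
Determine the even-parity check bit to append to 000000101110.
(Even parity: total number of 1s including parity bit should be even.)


Number of 1s in data: 4
Parity bit: 0

0


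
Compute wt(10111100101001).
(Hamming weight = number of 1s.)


Counting 1s in 10111100101001

8


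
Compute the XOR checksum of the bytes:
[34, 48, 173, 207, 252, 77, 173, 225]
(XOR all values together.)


XOR chain: 34 ^ 48 ^ 173 ^ 207 ^ 252 ^ 77 ^ 173 ^ 225 = 141

141


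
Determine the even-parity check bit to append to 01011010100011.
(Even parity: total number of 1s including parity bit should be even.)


Number of 1s in data: 7
Parity bit: 1

1


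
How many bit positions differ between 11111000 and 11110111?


XOR: 00001111
Count of 1s: 4

4


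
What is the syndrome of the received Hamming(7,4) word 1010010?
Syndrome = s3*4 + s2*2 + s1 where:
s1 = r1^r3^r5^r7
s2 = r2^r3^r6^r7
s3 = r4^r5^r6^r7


s1=0, s2=0, s3=1

Syndrome = 4 (error at position 4)


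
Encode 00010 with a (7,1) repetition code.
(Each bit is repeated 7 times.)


Each bit -> 7 copies

00000000000000000000011111110000000


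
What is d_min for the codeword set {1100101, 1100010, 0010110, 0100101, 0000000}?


Comparing all pairs, minimum distance: 1
Can detect 0 errors, correct 0 errors

1


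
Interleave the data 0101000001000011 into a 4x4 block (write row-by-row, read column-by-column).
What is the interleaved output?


Matrix:
  0101
  0000
  0100
  0011
Read columns: 0000101000011001

0000101000011001


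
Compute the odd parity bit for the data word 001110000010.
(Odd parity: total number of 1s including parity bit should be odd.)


Number of 1s in data: 4
Parity bit: 1

1


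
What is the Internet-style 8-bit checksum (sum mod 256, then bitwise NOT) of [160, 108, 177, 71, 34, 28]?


Sum = 578 mod 256 = 66
Complement = 189

189


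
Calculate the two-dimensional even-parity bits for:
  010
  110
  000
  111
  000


Row parities: 10010
Column parities: 011

Row P: 10010, Col P: 011, Corner: 0


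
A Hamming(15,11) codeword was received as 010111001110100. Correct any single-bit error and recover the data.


Syndrome = 0: no error detected

Data: 01101110100 (no errors)


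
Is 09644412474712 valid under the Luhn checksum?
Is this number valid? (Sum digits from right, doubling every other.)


Luhn sum = 66
66 mod 10 = 6

Invalid (Luhn sum mod 10 = 6)


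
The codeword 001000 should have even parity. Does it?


Number of 1s: 1

No, parity error (1 ones)


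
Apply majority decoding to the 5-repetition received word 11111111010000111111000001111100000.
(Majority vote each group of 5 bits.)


Groups: 11111, 11101, 00001, 11111, 00000, 11111, 00000
Majority votes: 1101010

1101010


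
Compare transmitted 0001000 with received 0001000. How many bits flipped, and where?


XOR: 0000000

0 errors (received matches sent)


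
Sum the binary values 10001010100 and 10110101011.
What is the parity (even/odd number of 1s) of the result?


10001010100 = 1108
10110101011 = 1451
Sum = 2559 = 100111111111
1s count = 10

even parity (10 ones in 100111111111)


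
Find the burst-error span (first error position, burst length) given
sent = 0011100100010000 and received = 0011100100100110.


XOR: 0000000000110110

Burst at position 10, length 5


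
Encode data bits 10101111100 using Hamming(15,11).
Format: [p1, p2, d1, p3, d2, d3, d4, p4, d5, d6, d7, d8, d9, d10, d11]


Parity bits: p1=0, p2=0, p3=1, p4=1

001101011111100


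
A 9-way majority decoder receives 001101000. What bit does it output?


Ones: 3 out of 9
Threshold: 5

0 (3/9 voted 1)


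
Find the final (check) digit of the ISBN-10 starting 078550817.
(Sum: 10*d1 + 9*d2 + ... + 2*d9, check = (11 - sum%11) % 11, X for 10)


Weighted sum: 241
241 mod 11 = 10

Check digit: 1


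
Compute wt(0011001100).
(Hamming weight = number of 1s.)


Counting 1s in 0011001100

4


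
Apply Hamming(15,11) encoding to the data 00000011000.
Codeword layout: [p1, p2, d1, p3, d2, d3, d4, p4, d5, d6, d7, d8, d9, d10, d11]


Parity bits: p1=1, p2=1, p3=1, p4=0

110100000011000


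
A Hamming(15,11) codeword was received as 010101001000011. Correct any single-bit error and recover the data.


Syndrome = 8: error at position 8

Data: 00101000011 (corrected bit 8)


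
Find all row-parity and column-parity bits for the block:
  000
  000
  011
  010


Row parities: 0001
Column parities: 001

Row P: 0001, Col P: 001, Corner: 1


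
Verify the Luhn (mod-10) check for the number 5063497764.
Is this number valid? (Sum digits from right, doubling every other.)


Luhn sum = 43
43 mod 10 = 3

Invalid (Luhn sum mod 10 = 3)


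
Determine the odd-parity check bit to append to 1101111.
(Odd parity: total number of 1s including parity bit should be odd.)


Number of 1s in data: 6
Parity bit: 1

1


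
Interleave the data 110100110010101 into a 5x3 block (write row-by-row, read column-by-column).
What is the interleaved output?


Matrix:
  110
  100
  110
  010
  101
Read columns: 111011011000001

111011011000001


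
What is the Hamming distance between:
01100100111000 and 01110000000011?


XOR: 00010100111011
Count of 1s: 7

7


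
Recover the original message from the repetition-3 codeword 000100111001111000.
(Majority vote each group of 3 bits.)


Groups: 000, 100, 111, 001, 111, 000
Majority votes: 001010

001010


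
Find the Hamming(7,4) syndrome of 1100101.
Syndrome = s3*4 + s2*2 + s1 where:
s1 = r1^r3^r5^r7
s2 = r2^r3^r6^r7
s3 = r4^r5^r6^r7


s1=1, s2=0, s3=0

Syndrome = 1 (error at position 1)


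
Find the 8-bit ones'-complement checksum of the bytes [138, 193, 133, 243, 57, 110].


Sum = 874 mod 256 = 106
Complement = 149

149


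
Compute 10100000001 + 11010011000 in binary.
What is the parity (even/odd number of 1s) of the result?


10100000001 = 1281
11010011000 = 1688
Sum = 2969 = 101110011001
1s count = 7

odd parity (7 ones in 101110011001)


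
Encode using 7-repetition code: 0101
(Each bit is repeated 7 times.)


Each bit -> 7 copies

0000000111111100000001111111


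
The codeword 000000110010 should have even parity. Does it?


Number of 1s: 3

No, parity error (3 ones)


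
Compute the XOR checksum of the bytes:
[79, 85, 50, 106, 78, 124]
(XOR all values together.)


XOR chain: 79 ^ 85 ^ 50 ^ 106 ^ 78 ^ 124 = 112

112


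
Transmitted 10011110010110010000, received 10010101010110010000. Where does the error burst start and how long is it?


XOR: 00001011000000000000

Burst at position 4, length 4


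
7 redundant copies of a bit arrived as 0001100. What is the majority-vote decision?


Ones: 2 out of 7
Threshold: 4

0 (2/7 voted 1)


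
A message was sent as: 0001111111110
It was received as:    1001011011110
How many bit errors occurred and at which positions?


XOR: 1000100100000

3 error(s) at position(s): 0, 4, 7


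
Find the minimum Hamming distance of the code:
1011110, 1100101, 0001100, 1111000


Comparing all pairs, minimum distance: 3
Can detect 2 errors, correct 1 errors

3


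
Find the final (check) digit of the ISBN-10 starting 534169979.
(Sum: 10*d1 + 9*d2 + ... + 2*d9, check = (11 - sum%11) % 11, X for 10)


Weighted sum: 272
272 mod 11 = 8

Check digit: 3


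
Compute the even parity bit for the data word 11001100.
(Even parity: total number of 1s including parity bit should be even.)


Number of 1s in data: 4
Parity bit: 0

0


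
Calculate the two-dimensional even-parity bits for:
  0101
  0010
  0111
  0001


Row parities: 0111
Column parities: 0001

Row P: 0111, Col P: 0001, Corner: 1


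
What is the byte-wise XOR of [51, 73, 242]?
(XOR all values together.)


XOR chain: 51 ^ 73 ^ 242 = 136

136


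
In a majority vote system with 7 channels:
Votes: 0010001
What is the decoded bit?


Ones: 2 out of 7
Threshold: 4

0 (2/7 voted 1)


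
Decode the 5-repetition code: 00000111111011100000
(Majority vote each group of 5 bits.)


Groups: 00000, 11111, 10111, 00000
Majority votes: 0110

0110


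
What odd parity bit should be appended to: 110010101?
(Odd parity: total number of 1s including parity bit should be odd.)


Number of 1s in data: 5
Parity bit: 0

0


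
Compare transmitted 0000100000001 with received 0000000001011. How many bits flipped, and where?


XOR: 0000100001010

3 error(s) at position(s): 4, 9, 11


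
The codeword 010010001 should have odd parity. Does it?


Number of 1s: 3

Yes, parity is correct (3 ones)


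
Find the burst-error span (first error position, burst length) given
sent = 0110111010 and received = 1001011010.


XOR: 1111100000

Burst at position 0, length 5


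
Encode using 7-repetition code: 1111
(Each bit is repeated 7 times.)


Each bit -> 7 copies

1111111111111111111111111111


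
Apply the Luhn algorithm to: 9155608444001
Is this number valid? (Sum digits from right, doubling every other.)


Luhn sum = 52
52 mod 10 = 2

Invalid (Luhn sum mod 10 = 2)


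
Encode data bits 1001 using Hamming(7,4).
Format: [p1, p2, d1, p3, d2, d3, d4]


Parity bits: p1=0, p2=0, p3=1

0011001


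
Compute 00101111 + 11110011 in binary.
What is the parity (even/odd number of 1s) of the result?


00101111 = 47
11110011 = 243
Sum = 290 = 100100010
1s count = 3

odd parity (3 ones in 100100010)


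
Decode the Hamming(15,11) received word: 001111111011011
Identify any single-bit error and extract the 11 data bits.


Syndrome = 4: error at position 4

Data: 11111011011 (corrected bit 4)


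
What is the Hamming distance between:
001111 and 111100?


XOR: 110011
Count of 1s: 4

4


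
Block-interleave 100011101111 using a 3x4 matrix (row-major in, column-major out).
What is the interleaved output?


Matrix:
  1000
  1110
  1111
Read columns: 111011011001

111011011001


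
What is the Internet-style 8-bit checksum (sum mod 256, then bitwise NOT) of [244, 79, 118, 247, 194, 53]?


Sum = 935 mod 256 = 167
Complement = 88

88


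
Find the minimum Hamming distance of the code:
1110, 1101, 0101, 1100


Comparing all pairs, minimum distance: 1
Can detect 0 errors, correct 0 errors

1


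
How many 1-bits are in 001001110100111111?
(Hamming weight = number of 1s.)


Counting 1s in 001001110100111111

11


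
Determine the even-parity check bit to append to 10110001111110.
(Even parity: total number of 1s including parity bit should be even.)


Number of 1s in data: 9
Parity bit: 1

1


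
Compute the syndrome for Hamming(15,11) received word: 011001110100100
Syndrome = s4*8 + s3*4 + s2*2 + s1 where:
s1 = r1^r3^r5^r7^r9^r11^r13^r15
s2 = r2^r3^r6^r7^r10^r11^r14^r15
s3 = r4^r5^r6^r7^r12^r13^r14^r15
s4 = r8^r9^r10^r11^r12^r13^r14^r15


s1=1, s2=1, s3=1, s4=1

Syndrome = 15 (error at position 15)


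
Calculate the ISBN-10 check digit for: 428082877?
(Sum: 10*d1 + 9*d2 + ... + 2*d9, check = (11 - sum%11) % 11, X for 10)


Weighted sum: 247
247 mod 11 = 5

Check digit: 6


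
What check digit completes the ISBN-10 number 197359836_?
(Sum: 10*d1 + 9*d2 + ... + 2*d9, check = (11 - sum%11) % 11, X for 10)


Weighted sum: 296
296 mod 11 = 10

Check digit: 1


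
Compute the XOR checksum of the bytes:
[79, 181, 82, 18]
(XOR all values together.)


XOR chain: 79 ^ 181 ^ 82 ^ 18 = 186

186


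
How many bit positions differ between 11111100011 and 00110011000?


XOR: 11001111011
Count of 1s: 8

8


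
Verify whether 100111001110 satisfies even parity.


Number of 1s: 7

No, parity error (7 ones)


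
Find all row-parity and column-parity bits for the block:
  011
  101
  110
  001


Row parities: 0001
Column parities: 001

Row P: 0001, Col P: 001, Corner: 1


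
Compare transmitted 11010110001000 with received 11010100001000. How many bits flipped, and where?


XOR: 00000010000000

1 error(s) at position(s): 6


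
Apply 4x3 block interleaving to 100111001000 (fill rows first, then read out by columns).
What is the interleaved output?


Matrix:
  100
  111
  001
  000
Read columns: 110001000110

110001000110


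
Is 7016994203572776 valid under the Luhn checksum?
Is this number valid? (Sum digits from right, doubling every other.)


Luhn sum = 74
74 mod 10 = 4

Invalid (Luhn sum mod 10 = 4)


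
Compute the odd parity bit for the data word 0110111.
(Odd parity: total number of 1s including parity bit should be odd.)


Number of 1s in data: 5
Parity bit: 0

0


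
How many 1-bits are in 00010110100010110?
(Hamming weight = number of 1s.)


Counting 1s in 00010110100010110

7


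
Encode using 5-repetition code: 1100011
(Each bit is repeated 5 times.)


Each bit -> 5 copies

11111111110000000000000001111111111


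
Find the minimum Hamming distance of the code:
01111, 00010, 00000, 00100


Comparing all pairs, minimum distance: 1
Can detect 0 errors, correct 0 errors

1


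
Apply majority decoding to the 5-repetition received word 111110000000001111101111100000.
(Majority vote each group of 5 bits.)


Groups: 11111, 00000, 00001, 11110, 11111, 00000
Majority votes: 100110

100110


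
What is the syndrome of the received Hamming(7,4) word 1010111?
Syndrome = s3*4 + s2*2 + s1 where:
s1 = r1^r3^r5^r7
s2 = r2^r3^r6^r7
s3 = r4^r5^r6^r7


s1=0, s2=1, s3=1

Syndrome = 6 (error at position 6)


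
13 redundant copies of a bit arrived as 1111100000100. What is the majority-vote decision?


Ones: 6 out of 13
Threshold: 7

0 (6/13 voted 1)


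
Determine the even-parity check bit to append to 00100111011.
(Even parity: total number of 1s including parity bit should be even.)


Number of 1s in data: 6
Parity bit: 0

0


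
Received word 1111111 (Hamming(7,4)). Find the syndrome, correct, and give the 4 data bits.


Syndrome = 0: no error detected

Data: 1111 (no errors)


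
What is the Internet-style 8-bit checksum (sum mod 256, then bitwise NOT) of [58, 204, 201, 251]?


Sum = 714 mod 256 = 202
Complement = 53

53


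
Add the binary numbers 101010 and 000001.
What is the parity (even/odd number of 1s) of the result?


101010 = 42
000001 = 1
Sum = 43 = 101011
1s count = 4

even parity (4 ones in 101011)


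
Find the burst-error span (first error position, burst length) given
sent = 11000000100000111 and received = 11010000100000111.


XOR: 00010000000000000

Burst at position 3, length 1


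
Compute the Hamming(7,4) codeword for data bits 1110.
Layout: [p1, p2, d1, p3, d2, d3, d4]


Parity bits: p1=0, p2=0, p3=0

0010110


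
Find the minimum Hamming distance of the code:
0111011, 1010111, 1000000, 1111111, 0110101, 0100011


Comparing all pairs, minimum distance: 2
Can detect 1 errors, correct 0 errors

2


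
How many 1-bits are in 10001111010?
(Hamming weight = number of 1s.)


Counting 1s in 10001111010

6


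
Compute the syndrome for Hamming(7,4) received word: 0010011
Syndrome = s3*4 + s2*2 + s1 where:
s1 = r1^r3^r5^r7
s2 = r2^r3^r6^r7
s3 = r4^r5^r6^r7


s1=0, s2=1, s3=0

Syndrome = 2 (error at position 2)


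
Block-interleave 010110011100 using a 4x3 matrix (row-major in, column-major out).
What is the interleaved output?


Matrix:
  010
  110
  011
  100
Read columns: 010111100010

010111100010


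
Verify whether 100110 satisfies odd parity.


Number of 1s: 3

Yes, parity is correct (3 ones)


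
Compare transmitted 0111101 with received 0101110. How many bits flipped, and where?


XOR: 0010011

3 error(s) at position(s): 2, 5, 6


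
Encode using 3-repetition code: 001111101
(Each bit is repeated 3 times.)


Each bit -> 3 copies

000000111111111111111000111


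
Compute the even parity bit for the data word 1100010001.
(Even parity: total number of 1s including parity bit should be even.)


Number of 1s in data: 4
Parity bit: 0

0


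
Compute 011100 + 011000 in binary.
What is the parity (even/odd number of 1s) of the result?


011100 = 28
011000 = 24
Sum = 52 = 110100
1s count = 3

odd parity (3 ones in 110100)


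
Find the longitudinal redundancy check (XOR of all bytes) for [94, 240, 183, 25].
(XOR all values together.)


XOR chain: 94 ^ 240 ^ 183 ^ 25 = 0

0


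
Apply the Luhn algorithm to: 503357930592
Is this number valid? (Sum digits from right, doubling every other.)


Luhn sum = 46
46 mod 10 = 6

Invalid (Luhn sum mod 10 = 6)


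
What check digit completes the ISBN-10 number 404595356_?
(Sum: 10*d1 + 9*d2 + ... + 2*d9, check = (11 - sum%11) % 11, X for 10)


Weighted sum: 225
225 mod 11 = 5

Check digit: 6


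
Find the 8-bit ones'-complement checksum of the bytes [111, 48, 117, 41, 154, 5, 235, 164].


Sum = 875 mod 256 = 107
Complement = 148

148


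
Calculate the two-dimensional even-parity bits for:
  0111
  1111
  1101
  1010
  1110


Row parities: 10101
Column parities: 0001

Row P: 10101, Col P: 0001, Corner: 1


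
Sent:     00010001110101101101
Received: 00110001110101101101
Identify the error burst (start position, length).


XOR: 00100000000000000000

Burst at position 2, length 1


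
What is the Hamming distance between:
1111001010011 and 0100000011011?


XOR: 1011001001000
Count of 1s: 5

5


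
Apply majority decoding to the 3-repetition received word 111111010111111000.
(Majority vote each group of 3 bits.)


Groups: 111, 111, 010, 111, 111, 000
Majority votes: 110110

110110


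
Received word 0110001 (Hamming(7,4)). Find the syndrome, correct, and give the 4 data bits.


Syndrome = 6: error at position 6

Data: 1011 (corrected bit 6)


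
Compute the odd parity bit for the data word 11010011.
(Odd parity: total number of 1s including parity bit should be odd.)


Number of 1s in data: 5
Parity bit: 0

0


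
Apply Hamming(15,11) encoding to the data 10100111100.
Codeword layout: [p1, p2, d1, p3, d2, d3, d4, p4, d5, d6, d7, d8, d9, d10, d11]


Parity bits: p1=1, p2=0, p3=1, p4=0

101101000111100


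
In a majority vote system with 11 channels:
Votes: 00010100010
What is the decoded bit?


Ones: 3 out of 11
Threshold: 6

0 (3/11 voted 1)


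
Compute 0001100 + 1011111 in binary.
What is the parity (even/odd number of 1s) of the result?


0001100 = 12
1011111 = 95
Sum = 107 = 1101011
1s count = 5

odd parity (5 ones in 1101011)


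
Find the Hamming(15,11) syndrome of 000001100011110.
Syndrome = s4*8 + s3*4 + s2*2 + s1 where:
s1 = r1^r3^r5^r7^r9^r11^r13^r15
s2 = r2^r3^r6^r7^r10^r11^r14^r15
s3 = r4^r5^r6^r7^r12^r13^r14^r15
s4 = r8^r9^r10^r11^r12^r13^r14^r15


s1=1, s2=0, s3=1, s4=0

Syndrome = 5 (error at position 5)


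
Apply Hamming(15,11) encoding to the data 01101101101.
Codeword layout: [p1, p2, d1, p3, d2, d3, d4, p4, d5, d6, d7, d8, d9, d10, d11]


Parity bits: p1=0, p2=1, p3=1, p4=1

010111011101101


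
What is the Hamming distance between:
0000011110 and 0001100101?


XOR: 0001111011
Count of 1s: 6

6


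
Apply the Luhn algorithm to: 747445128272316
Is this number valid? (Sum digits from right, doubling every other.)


Luhn sum = 74
74 mod 10 = 4

Invalid (Luhn sum mod 10 = 4)


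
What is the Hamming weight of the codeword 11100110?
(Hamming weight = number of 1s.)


Counting 1s in 11100110

5


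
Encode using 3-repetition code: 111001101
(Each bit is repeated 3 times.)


Each bit -> 3 copies

111111111000000111111000111


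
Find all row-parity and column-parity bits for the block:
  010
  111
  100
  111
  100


Row parities: 11111
Column parities: 010

Row P: 11111, Col P: 010, Corner: 1


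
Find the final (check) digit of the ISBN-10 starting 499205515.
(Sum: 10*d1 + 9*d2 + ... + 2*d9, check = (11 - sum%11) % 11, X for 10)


Weighted sum: 265
265 mod 11 = 1

Check digit: X


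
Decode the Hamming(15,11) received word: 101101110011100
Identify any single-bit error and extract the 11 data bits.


Syndrome = 5: error at position 5

Data: 11110011100 (corrected bit 5)


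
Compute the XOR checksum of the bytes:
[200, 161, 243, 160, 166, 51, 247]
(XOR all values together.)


XOR chain: 200 ^ 161 ^ 243 ^ 160 ^ 166 ^ 51 ^ 247 = 88

88


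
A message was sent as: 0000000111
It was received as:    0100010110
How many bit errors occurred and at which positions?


XOR: 0100010001

3 error(s) at position(s): 1, 5, 9


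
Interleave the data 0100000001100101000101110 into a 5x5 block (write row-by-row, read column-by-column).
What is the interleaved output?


Matrix:
  01000
  00001
  10010
  10001
  01110
Read columns: 0011010001000010010101010

0011010001000010010101010


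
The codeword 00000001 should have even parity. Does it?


Number of 1s: 1

No, parity error (1 ones)


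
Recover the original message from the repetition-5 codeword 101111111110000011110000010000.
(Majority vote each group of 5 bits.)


Groups: 10111, 11111, 10000, 01111, 00000, 10000
Majority votes: 110100

110100


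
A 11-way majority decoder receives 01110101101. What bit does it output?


Ones: 7 out of 11
Threshold: 6

1 (7/11 voted 1)


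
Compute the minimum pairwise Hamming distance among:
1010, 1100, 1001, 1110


Comparing all pairs, minimum distance: 1
Can detect 0 errors, correct 0 errors

1


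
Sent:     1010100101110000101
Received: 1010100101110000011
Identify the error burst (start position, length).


XOR: 0000000000000000110

Burst at position 16, length 2


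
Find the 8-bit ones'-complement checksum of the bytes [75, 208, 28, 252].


Sum = 563 mod 256 = 51
Complement = 204

204


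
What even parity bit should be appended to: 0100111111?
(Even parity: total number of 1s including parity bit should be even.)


Number of 1s in data: 7
Parity bit: 1

1


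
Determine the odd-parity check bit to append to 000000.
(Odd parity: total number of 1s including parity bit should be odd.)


Number of 1s in data: 0
Parity bit: 1

1


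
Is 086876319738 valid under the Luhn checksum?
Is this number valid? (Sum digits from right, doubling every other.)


Luhn sum = 67
67 mod 10 = 7

Invalid (Luhn sum mod 10 = 7)


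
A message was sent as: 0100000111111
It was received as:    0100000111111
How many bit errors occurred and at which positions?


XOR: 0000000000000

0 errors (received matches sent)


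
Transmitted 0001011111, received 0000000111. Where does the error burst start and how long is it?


XOR: 0001011000

Burst at position 3, length 4


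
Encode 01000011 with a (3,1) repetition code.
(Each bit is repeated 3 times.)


Each bit -> 3 copies

000111000000000000111111


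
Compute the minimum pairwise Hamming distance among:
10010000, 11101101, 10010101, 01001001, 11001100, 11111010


Comparing all pairs, minimum distance: 2
Can detect 1 errors, correct 0 errors

2


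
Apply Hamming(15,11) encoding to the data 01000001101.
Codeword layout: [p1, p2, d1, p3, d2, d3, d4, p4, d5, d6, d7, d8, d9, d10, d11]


Parity bits: p1=1, p2=1, p3=0, p4=1

110010010001101


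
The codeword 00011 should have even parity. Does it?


Number of 1s: 2

Yes, parity is correct (2 ones)


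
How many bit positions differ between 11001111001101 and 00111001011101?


XOR: 11110110010000
Count of 1s: 7

7


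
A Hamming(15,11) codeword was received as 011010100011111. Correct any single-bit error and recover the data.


Syndrome = 8: error at position 8

Data: 11010011111 (corrected bit 8)


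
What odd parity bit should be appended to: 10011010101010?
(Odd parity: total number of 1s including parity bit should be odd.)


Number of 1s in data: 7
Parity bit: 0

0


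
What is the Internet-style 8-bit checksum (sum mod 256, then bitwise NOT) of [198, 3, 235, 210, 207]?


Sum = 853 mod 256 = 85
Complement = 170

170


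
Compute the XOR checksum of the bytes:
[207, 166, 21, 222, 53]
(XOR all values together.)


XOR chain: 207 ^ 166 ^ 21 ^ 222 ^ 53 = 151

151


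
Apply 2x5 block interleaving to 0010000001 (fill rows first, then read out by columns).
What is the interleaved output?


Matrix:
  00100
  00001
Read columns: 0000100001

0000100001


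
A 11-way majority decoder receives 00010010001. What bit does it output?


Ones: 3 out of 11
Threshold: 6

0 (3/11 voted 1)


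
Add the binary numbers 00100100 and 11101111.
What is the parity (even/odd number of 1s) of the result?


00100100 = 36
11101111 = 239
Sum = 275 = 100010011
1s count = 4

even parity (4 ones in 100010011)


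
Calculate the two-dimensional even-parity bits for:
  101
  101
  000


Row parities: 000
Column parities: 000

Row P: 000, Col P: 000, Corner: 0


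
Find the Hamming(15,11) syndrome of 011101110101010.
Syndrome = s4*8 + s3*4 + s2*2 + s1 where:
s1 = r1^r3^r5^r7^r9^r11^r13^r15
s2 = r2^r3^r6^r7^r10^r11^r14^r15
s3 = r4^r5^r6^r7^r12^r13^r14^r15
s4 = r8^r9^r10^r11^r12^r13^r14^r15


s1=0, s2=0, s3=1, s4=0

Syndrome = 4 (error at position 4)


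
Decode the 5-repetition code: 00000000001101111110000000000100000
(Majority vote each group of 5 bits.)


Groups: 00000, 00000, 11011, 11110, 00000, 00001, 00000
Majority votes: 0011000

0011000


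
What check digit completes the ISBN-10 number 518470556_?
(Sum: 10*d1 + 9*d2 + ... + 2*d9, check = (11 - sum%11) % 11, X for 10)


Weighted sum: 240
240 mod 11 = 9

Check digit: 2


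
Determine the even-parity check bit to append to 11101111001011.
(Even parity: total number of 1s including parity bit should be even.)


Number of 1s in data: 10
Parity bit: 0

0


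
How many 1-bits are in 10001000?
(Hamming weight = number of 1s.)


Counting 1s in 10001000

2


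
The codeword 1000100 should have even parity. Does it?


Number of 1s: 2

Yes, parity is correct (2 ones)


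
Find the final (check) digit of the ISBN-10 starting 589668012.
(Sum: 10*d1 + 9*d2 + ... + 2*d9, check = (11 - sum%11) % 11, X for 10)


Weighted sum: 319
319 mod 11 = 0

Check digit: 0


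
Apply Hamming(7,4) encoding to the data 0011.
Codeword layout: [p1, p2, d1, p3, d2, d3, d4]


Parity bits: p1=1, p2=0, p3=0

1000011


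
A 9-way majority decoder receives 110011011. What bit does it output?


Ones: 6 out of 9
Threshold: 5

1 (6/9 voted 1)


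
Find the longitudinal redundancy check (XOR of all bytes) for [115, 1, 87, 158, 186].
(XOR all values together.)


XOR chain: 115 ^ 1 ^ 87 ^ 158 ^ 186 = 1

1


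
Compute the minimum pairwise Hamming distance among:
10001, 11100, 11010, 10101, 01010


Comparing all pairs, minimum distance: 1
Can detect 0 errors, correct 0 errors

1


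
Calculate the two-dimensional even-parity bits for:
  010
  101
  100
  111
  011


Row parities: 10110
Column parities: 111

Row P: 10110, Col P: 111, Corner: 1


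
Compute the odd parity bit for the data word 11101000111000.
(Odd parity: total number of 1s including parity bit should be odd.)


Number of 1s in data: 7
Parity bit: 0

0


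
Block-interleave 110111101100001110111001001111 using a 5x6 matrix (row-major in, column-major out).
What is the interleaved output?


Matrix:
  110111
  101100
  001110
  111001
  001111
Read columns: 110101001001111111011010110011

110101001001111111011010110011


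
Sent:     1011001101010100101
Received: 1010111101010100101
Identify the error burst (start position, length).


XOR: 0001110000000000000

Burst at position 3, length 3


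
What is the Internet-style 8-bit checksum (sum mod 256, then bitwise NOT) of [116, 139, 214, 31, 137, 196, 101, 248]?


Sum = 1182 mod 256 = 158
Complement = 97

97


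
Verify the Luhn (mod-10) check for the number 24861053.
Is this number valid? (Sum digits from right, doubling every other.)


Luhn sum = 27
27 mod 10 = 7

Invalid (Luhn sum mod 10 = 7)


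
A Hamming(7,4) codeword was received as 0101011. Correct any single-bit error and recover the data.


Syndrome = 7: error at position 7

Data: 0010 (corrected bit 7)


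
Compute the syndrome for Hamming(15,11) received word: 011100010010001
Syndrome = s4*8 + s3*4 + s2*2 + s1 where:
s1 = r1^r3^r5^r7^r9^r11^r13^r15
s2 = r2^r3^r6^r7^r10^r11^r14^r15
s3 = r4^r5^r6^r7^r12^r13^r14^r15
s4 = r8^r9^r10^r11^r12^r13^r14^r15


s1=1, s2=0, s3=0, s4=1

Syndrome = 9 (error at position 9)


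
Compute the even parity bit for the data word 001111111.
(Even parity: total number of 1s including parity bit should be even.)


Number of 1s in data: 7
Parity bit: 1

1


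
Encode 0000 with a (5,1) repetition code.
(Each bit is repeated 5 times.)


Each bit -> 5 copies

00000000000000000000


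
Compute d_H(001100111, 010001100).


XOR: 011101011
Count of 1s: 6

6


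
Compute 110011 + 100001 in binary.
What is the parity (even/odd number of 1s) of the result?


110011 = 51
100001 = 33
Sum = 84 = 1010100
1s count = 3

odd parity (3 ones in 1010100)


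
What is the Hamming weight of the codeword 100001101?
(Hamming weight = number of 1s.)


Counting 1s in 100001101

4


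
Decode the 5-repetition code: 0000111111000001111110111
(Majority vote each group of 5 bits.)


Groups: 00001, 11111, 00000, 11111, 10111
Majority votes: 01011

01011


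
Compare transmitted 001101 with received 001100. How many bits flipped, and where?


XOR: 000001

1 error(s) at position(s): 5


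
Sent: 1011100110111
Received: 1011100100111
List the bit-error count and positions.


XOR: 0000000010000

1 error(s) at position(s): 8


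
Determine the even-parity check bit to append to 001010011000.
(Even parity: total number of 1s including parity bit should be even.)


Number of 1s in data: 4
Parity bit: 0

0


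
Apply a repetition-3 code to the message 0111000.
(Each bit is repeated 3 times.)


Each bit -> 3 copies

000111111111000000000


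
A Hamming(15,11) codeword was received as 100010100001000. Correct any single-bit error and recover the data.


Syndrome = 15: error at position 15

Data: 01010001001 (corrected bit 15)


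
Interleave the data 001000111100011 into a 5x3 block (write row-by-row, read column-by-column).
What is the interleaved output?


Matrix:
  001
  000
  111
  100
  011
Read columns: 001100010110101

001100010110101


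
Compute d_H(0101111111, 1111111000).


XOR: 1010000111
Count of 1s: 5

5


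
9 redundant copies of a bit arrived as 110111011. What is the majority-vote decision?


Ones: 7 out of 9
Threshold: 5

1 (7/9 voted 1)


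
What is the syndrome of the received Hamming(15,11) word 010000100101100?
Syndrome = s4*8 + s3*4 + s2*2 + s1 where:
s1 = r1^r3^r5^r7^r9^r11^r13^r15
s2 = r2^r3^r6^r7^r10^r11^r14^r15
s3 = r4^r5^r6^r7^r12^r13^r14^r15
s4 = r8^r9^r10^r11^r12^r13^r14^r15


s1=0, s2=1, s3=1, s4=1

Syndrome = 14 (error at position 14)


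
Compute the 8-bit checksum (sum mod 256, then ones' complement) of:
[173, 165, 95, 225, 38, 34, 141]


Sum = 871 mod 256 = 103
Complement = 152

152


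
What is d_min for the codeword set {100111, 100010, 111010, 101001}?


Comparing all pairs, minimum distance: 2
Can detect 1 errors, correct 0 errors

2


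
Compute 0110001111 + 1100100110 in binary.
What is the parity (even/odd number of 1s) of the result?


0110001111 = 399
1100100110 = 806
Sum = 1205 = 10010110101
1s count = 6

even parity (6 ones in 10010110101)


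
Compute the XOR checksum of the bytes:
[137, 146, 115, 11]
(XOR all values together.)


XOR chain: 137 ^ 146 ^ 115 ^ 11 = 99

99


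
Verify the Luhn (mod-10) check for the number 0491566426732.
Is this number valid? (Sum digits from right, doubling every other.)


Luhn sum = 61
61 mod 10 = 1

Invalid (Luhn sum mod 10 = 1)


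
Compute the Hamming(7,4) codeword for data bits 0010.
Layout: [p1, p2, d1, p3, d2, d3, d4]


Parity bits: p1=0, p2=1, p3=1

0101010


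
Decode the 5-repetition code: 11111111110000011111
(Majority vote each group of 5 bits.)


Groups: 11111, 11111, 00000, 11111
Majority votes: 1101

1101


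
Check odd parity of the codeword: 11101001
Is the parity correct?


Number of 1s: 5

Yes, parity is correct (5 ones)


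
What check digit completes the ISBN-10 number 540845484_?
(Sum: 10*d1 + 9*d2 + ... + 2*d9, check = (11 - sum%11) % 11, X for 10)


Weighted sum: 239
239 mod 11 = 8

Check digit: 3


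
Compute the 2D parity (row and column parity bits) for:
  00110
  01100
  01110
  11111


Row parities: 0011
Column parities: 11011

Row P: 0011, Col P: 11011, Corner: 0


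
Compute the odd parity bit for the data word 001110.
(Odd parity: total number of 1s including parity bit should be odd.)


Number of 1s in data: 3
Parity bit: 0

0


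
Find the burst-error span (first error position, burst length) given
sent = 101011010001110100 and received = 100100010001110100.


XOR: 001111000000000000

Burst at position 2, length 4


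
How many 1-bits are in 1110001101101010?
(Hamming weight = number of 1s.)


Counting 1s in 1110001101101010

9


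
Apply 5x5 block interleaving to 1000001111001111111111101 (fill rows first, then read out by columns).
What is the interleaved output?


Matrix:
  10000
  01111
  00111
  11111
  11101
Read columns: 1001101011011110111001111

1001101011011110111001111


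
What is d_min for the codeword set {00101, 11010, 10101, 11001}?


Comparing all pairs, minimum distance: 1
Can detect 0 errors, correct 0 errors

1


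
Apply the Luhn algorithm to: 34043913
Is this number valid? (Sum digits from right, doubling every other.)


Luhn sum = 34
34 mod 10 = 4

Invalid (Luhn sum mod 10 = 4)


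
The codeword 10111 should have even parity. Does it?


Number of 1s: 4

Yes, parity is correct (4 ones)


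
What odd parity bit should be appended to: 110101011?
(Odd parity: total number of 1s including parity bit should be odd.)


Number of 1s in data: 6
Parity bit: 1

1


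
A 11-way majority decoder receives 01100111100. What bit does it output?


Ones: 6 out of 11
Threshold: 6

1 (6/11 voted 1)


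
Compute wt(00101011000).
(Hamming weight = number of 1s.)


Counting 1s in 00101011000

4


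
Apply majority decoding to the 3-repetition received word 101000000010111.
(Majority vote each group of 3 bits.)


Groups: 101, 000, 000, 010, 111
Majority votes: 10001

10001


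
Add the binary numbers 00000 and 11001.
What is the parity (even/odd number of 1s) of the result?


00000 = 0
11001 = 25
Sum = 25 = 11001
1s count = 3

odd parity (3 ones in 11001)


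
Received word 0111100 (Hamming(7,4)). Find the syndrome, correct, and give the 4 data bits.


Syndrome = 0: no error detected

Data: 1100 (no errors)


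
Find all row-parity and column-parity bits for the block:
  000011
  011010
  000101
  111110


Row parities: 0101
Column parities: 100010

Row P: 0101, Col P: 100010, Corner: 0


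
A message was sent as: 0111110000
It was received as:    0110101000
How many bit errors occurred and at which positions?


XOR: 0001011000

3 error(s) at position(s): 3, 5, 6


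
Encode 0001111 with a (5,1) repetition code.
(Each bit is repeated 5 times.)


Each bit -> 5 copies

00000000000000011111111111111111111


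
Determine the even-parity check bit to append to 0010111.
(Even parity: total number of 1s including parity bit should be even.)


Number of 1s in data: 4
Parity bit: 0

0


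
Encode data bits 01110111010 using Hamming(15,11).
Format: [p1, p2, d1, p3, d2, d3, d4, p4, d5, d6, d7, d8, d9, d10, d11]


Parity bits: p1=1, p2=1, p3=1, p4=0

110111100111010


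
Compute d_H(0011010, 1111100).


XOR: 1100110
Count of 1s: 4

4


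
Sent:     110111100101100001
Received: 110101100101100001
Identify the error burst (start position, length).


XOR: 000010000000000000

Burst at position 4, length 1


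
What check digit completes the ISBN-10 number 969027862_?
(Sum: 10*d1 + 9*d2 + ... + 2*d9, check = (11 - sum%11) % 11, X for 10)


Weighted sum: 317
317 mod 11 = 9

Check digit: 2


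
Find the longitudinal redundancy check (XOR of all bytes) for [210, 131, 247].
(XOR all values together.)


XOR chain: 210 ^ 131 ^ 247 = 166

166


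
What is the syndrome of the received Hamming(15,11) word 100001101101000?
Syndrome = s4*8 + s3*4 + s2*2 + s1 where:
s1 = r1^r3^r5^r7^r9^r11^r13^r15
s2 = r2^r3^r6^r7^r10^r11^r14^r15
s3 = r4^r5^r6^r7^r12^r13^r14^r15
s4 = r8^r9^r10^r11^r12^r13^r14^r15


s1=1, s2=1, s3=1, s4=1

Syndrome = 15 (error at position 15)
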